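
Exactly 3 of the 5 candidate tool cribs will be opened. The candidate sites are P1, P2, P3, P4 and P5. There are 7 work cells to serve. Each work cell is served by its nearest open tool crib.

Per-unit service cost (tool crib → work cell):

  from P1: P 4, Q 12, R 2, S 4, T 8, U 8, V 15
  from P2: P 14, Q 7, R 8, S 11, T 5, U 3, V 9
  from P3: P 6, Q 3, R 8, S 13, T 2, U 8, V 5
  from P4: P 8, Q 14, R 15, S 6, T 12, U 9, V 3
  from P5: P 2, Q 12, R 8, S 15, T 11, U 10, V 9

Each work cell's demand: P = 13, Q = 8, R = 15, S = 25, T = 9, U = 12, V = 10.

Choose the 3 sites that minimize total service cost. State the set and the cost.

Choose P1, P2 and P3; total service cost 310.

With exactly 3 open, each work cell uses its cheapest among the chosen.
{P1, P2, P3}: P→P1 4·13=52, Q→P3 3·8=24, R→P1 2·15=30, S→P1 4·25=100, T→P3 2·9=18, U→P2 3·12=36, V→P3 5·10=50. Service cost 310.
{P1, P3, P5}: service cost 344
{P1, P2, P4}: service cost 349
Among all 10 size-3 choices, {P1, P2, P3} is lowest.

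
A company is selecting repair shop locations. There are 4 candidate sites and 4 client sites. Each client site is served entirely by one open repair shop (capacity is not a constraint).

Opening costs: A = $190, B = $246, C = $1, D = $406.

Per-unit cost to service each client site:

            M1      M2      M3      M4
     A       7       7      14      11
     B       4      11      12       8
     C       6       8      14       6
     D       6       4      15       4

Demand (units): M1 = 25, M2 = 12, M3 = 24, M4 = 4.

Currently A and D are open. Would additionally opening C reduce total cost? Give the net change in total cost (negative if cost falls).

Current service cost with {A, D}: 550.
Adding C: each client site re-picks its cheapest; new service cost 550, saving 0.
Extra fixed cost: 1. Net change = 1 − 0 = 1.
(Totals: 1146 → 1147.)

No — net change +1 (cost rises by 1).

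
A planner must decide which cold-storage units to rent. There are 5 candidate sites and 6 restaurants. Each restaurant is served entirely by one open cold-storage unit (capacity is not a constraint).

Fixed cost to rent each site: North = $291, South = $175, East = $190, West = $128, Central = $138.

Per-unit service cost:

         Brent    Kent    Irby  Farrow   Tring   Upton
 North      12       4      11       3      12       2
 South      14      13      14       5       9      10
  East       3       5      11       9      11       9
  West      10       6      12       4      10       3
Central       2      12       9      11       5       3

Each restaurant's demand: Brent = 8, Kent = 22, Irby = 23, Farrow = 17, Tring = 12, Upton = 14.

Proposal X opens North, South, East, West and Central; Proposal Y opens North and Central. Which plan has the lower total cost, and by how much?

Proposal X: {North, South, East, West, Central}: Brent→Central 2·8=16, Kent→North 4·22=88, Irby→Central 9·23=207, Farrow→North 3·17=51, Tring→Central 5·12=60, Upton→North 2·14=28. Service 450; fixed 922; total 1372.
Proposal Y: {North, Central}: Brent→Central 2·8=16, Kent→North 4·22=88, Irby→Central 9·23=207, Farrow→North 3·17=51, Tring→Central 5·12=60, Upton→North 2·14=28. Service 450; fixed 429; total 879.
Difference: |1372 − 879| = 493.

Proposal Y is cheaper by 493.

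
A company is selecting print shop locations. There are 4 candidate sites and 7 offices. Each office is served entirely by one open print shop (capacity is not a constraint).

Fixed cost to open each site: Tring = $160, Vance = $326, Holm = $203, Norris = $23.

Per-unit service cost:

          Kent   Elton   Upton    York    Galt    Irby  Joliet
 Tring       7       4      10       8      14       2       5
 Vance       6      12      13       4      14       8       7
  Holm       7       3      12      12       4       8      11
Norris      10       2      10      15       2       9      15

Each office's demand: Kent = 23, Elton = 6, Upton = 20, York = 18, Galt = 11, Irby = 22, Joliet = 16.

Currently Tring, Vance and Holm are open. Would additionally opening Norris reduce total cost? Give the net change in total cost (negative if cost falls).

Current service cost with {Tring, Vance, Holm}: 596.
Adding Norris: each office re-picks its cheapest; new service cost 568, saving 28.
Extra fixed cost: 23. Net change = 23 − 28 = -5.
(Totals: 1285 → 1280.)

Yes — net change −5 (cost falls by 5).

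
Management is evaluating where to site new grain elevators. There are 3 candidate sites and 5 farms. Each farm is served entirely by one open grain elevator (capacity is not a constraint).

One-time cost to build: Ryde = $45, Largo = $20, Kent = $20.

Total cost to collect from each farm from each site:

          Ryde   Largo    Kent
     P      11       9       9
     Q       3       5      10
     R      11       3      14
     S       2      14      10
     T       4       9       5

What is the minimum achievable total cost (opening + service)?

Minimum total cost: 60

For any fixed open set, each farm goes to its cheapest open site; total = fixed + service.
{Largo}: P→Largo 9, Q→Largo 5, R→Largo 3, S→Largo 14, T→Largo 9. Service 40; fixed 20; total 60.
{Kent}: P→Kent 9, Q→Kent 10, R→Kent 14, S→Kent 10, T→Kent 5. Service 48; fixed 20; total 68.
{Largo, Kent}: P→Largo 9, Q→Largo 5, R→Largo 3, S→Kent 10, T→Kent 5. Service 32; fixed 40; total 72.
{Ryde, Largo, Kent}: service 21 + fixed 85 = 106
No other subset beats 60.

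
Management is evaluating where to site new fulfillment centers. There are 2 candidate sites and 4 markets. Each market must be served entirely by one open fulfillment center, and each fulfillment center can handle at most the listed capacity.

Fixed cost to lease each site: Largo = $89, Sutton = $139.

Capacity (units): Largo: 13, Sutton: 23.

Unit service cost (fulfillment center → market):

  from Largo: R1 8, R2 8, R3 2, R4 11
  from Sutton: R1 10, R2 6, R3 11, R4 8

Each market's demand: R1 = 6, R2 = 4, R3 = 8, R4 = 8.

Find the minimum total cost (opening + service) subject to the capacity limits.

Minimum total cost: 392

Open {Largo, Sutton}: R1→Sutton 10·6=60, R2→Sutton 6·4=24, R3→Largo 2·8=16, R4→Sutton 8·8=64.
Loads: Largo carries 8/13, Sutton carries 18/23. Service 164; fixed 228; total 392.
Next best feasible plan costs 400.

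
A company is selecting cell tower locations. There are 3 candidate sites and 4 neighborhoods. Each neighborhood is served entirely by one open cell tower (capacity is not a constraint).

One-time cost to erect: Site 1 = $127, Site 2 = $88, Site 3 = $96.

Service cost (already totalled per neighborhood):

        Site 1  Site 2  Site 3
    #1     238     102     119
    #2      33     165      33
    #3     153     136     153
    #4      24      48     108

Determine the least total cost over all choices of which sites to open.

Minimum total cost: 503

For any fixed open set, each neighborhood goes to its cheapest open site; total = fixed + service.
{Site 2, Site 3}: #1→Site 2 102, #2→Site 3 33, #3→Site 2 136, #4→Site 2 48. Service 319; fixed 184; total 503.
{Site 3}: #1→Site 3 119, #2→Site 3 33, #3→Site 3 153, #4→Site 3 108. Service 413; fixed 96; total 509.
{Site 1, Site 2}: #1→Site 2 102, #2→Site 1 33, #3→Site 2 136, #4→Site 1 24. Service 295; fixed 215; total 510.
{Site 1, Site 2, Site 3}: service 295 + fixed 311 = 606
(All 7 nonempty subsets were checked; Site 2 and Site 3 is lowest.)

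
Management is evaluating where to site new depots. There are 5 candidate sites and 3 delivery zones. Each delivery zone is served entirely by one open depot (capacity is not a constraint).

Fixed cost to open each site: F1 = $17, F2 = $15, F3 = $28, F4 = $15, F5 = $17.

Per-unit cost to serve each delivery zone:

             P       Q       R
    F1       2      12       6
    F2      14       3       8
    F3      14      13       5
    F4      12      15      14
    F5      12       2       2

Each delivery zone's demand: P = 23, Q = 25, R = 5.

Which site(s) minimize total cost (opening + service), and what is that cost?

For any fixed open set, each delivery zone goes to its cheapest open site; total = fixed + service.
{F1, F5}: P→F1 2·23=46, Q→F5 2·25=50, R→F5 2·5=10. Service 106; fixed 34; total 140.
{F1, F2, F5}: service 106 + fixed 49 = 155
{F1, F4, F5}: service 106 + fixed 49 = 155
{F1, F2, F3, F4, F5}: service 106 + fixed 92 = 198
No other subset beats 140.

Open F1 and F5; minimum total cost 140.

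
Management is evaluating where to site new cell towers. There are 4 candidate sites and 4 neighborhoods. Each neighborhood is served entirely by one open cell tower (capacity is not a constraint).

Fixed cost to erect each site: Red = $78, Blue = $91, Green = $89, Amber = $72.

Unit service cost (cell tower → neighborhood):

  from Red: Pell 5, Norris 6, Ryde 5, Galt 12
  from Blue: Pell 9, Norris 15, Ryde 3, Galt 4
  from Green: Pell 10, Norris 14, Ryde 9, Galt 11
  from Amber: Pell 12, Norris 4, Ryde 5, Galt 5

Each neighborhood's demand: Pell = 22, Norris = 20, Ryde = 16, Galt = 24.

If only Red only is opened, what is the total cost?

Total cost: 676

Each neighborhood is assigned to its cheapest site among the open ones.
{Red}: Pell→Red 5·22=110, Norris→Red 6·20=120, Ryde→Red 5·16=80, Galt→Red 12·24=288. Service 598; fixed 78; total 676.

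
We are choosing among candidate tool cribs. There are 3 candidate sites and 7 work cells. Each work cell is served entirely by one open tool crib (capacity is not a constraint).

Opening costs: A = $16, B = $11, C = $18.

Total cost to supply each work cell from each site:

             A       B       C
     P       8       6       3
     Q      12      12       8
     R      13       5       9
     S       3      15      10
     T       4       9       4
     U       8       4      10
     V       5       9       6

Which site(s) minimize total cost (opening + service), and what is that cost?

For any fixed open set, each work cell goes to its cheapest open site; total = fixed + service.
{A, B}: P→B 6, Q→A 12, R→B 5, S→A 3, T→A 4, U→B 4, V→A 5. Service 39; fixed 27; total 66.
{C}: service 50 + fixed 18 = 68
{A}: service 53 + fixed 16 = 69
{A, B, C}: P→C 3, Q→C 8, R→B 5, S→A 3, T→A 4, U→B 4, V→A 5. Service 32; fixed 45; total 77.
(All 7 nonempty subsets were checked; A and B is lowest.)

Open A and B; minimum total cost 66.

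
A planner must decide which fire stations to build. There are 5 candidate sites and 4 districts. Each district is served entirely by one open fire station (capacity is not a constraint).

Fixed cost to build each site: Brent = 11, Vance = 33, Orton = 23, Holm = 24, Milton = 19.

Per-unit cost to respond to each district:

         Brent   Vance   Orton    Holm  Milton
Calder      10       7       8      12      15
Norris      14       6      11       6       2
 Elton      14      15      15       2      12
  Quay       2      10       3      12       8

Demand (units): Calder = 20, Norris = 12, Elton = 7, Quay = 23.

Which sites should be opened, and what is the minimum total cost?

For any fixed open set, each district goes to its cheapest open site; total = fixed + service.
{Brent, Vance, Holm, Milton}: Calder→Vance 7·20=140, Norris→Milton 2·12=24, Elton→Holm 2·7=14, Quay→Brent 2·23=46. Service 224; fixed 87; total 311.
{Brent, Orton, Holm, Milton}: service 244 + fixed 77 = 321
{Orton, Holm, Milton}: Calder→Orton 8·20=160, Norris→Milton 2·12=24, Elton→Holm 2·7=14, Quay→Orton 3·23=69. Service 267; fixed 66; total 333.
{Brent, Vance, Orton, Holm, Milton}: service 224 + fixed 110 = 334
No other subset beats 311.

Open Brent, Vance, Holm and Milton; minimum total cost 311.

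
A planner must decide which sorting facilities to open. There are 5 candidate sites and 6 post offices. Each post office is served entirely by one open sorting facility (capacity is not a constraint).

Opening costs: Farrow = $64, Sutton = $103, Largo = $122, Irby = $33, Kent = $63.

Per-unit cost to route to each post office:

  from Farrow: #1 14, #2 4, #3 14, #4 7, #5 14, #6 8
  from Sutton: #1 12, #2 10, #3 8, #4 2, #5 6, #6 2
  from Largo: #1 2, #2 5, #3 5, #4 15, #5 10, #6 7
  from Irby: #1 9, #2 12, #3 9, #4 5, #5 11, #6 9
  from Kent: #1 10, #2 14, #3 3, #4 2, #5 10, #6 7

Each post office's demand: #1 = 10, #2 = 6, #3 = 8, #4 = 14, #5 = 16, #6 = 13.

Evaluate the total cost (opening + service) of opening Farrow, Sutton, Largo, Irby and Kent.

Each post office is assigned to its cheapest site among the open ones.
{Farrow, Sutton, Largo, Irby, Kent}: #1→Largo 2·10=20, #2→Farrow 4·6=24, #3→Kent 3·8=24, #4→Sutton 2·14=28, #5→Sutton 6·16=96, #6→Sutton 2·13=26. Service 218; fixed 385; total 603.

Total cost: 603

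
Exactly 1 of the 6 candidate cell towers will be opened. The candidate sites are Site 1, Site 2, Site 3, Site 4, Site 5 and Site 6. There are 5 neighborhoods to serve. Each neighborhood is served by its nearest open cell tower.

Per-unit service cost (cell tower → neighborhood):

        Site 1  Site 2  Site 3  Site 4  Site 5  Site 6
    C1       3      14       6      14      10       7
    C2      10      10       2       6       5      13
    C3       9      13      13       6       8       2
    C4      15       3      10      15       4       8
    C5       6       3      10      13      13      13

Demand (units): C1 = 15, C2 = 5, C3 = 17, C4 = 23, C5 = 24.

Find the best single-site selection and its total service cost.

With exactly 1 open, each neighborhood uses its cheapest among the chosen.
{Site 2}: C1→Site 2 14·15=210, C2→Site 2 10·5=50, C3→Site 2 13·17=221, C4→Site 2 3·23=69, C5→Site 2 3·24=72. Service cost 622.
{Site 6}: service cost 700
{Site 5}: service cost 715
Among all 6 size-1 choices, {Site 2} is lowest.

Choose Site 2 only; total service cost 622.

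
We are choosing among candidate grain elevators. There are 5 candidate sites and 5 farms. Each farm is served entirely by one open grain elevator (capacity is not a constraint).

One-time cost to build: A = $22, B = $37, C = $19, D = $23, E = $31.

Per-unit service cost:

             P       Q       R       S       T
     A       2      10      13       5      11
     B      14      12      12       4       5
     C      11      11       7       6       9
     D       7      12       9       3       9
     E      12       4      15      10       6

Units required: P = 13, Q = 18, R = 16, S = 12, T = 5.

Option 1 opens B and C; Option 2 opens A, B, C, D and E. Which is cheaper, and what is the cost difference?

Option 2 is cheaper by 179.

Option 1: {B, C}: P→C 11·13=143, Q→C 11·18=198, R→C 7·16=112, S→B 4·12=48, T→B 5·5=25. Service 526; fixed 56; total 582.
Option 2: {A, B, C, D, E}: P→A 2·13=26, Q→E 4·18=72, R→C 7·16=112, S→D 3·12=36, T→B 5·5=25. Service 271; fixed 132; total 403.
Difference: |582 − 403| = 179.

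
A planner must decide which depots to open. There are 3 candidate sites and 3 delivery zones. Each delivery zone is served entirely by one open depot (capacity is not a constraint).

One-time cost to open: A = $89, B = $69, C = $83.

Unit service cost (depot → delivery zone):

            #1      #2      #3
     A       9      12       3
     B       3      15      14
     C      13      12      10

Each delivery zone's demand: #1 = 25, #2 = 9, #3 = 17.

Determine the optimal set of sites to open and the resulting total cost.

Open A and B; minimum total cost 392.

For any fixed open set, each delivery zone goes to its cheapest open site; total = fixed + service.
{A, B}: #1→B 3·25=75, #2→A 12·9=108, #3→A 3·17=51. Service 234; fixed 158; total 392.
{A}: service 384 + fixed 89 = 473
{A, B, C}: service 234 + fixed 241 = 475
{B}: service 448 + fixed 69 = 517
No other subset beats 392.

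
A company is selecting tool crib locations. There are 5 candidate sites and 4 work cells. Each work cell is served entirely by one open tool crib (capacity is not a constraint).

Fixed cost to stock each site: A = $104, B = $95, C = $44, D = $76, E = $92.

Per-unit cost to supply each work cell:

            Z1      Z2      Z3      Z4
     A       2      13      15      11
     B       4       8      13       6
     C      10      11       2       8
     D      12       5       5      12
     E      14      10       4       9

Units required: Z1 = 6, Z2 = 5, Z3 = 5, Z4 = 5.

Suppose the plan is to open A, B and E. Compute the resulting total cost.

Each work cell is assigned to its cheapest site among the open ones.
{A, B, E}: Z1→A 2·6=12, Z2→B 8·5=40, Z3→E 4·5=20, Z4→B 6·5=30. Service 102; fixed 291; total 393.

Total cost: 393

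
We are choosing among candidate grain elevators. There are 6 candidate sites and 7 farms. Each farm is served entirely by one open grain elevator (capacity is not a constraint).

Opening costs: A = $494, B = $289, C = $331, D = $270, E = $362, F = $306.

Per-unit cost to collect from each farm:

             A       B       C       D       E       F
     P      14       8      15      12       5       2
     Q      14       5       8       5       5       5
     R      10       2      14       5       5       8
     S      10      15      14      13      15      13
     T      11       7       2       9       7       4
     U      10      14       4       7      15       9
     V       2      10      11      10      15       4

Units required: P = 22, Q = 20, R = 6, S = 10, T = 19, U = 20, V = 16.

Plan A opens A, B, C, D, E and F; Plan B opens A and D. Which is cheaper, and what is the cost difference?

Plan A: {A, B, C, D, E, F}: P→F 2·22=44, Q→B 5·20=100, R→B 2·6=12, S→A 10·10=100, T→C 2·19=38, U→C 4·20=80, V→A 2·16=32. Service 406; fixed 2052; total 2458.
Plan B: {A, D}: P→D 12·22=264, Q→D 5·20=100, R→D 5·6=30, S→A 10·10=100, T→D 9·19=171, U→D 7·20=140, V→A 2·16=32. Service 837; fixed 764; total 1601.
Difference: |2458 − 1601| = 857.

Plan B is cheaper by 857.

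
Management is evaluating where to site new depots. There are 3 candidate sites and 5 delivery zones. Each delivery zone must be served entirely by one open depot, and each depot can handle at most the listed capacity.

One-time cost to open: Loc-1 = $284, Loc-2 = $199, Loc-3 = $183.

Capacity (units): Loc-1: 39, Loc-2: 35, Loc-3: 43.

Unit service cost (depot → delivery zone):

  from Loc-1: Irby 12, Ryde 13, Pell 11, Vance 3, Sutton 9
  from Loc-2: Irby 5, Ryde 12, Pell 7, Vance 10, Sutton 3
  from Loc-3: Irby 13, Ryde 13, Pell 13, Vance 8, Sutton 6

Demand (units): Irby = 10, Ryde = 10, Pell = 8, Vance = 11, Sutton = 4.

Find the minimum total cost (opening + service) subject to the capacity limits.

Minimum total cost: 659

Open {Loc-3}: Irby→Loc-3 13·10=130, Ryde→Loc-3 13·10=130, Pell→Loc-3 13·8=104, Vance→Loc-3 8·11=88, Sutton→Loc-3 6·4=24.
Loads: Loc-3 carries 43/43. Service 476; fixed 183; total 659.
Next best feasible plan costs 708.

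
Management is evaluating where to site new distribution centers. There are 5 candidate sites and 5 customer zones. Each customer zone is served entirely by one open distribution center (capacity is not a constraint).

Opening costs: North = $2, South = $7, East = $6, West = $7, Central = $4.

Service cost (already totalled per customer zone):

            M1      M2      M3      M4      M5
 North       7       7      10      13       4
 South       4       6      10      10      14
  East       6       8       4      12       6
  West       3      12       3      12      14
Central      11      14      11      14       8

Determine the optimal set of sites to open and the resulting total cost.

For any fixed open set, each customer zone goes to its cheapest open site; total = fixed + service.
{North, West}: M1→West 3, M2→North 7, M3→West 3, M4→West 12, M5→North 4. Service 29; fixed 9; total 38.
{North, East}: service 33 + fixed 8 = 41
{North, South, West}: service 26 + fixed 16 = 42
{North, South, East, West, Central}: service 26 + fixed 26 = 52
No other subset beats 38.

Open North and West; minimum total cost 38.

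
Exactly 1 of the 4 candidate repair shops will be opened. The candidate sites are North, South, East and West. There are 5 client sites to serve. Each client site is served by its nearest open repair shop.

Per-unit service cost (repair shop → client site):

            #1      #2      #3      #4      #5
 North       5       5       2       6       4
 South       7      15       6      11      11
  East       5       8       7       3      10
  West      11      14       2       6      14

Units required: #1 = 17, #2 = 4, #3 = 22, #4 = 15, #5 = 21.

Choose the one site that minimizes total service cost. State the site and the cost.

With exactly 1 open, each client site uses its cheapest among the chosen.
{North}: #1→North 5·17=85, #2→North 5·4=20, #3→North 2·22=44, #4→North 6·15=90, #5→North 4·21=84. Service cost 323.
{East}: service cost 526
{West}: service cost 671
Among all 4 size-1 choices, {North} is lowest.

Choose North only; total service cost 323.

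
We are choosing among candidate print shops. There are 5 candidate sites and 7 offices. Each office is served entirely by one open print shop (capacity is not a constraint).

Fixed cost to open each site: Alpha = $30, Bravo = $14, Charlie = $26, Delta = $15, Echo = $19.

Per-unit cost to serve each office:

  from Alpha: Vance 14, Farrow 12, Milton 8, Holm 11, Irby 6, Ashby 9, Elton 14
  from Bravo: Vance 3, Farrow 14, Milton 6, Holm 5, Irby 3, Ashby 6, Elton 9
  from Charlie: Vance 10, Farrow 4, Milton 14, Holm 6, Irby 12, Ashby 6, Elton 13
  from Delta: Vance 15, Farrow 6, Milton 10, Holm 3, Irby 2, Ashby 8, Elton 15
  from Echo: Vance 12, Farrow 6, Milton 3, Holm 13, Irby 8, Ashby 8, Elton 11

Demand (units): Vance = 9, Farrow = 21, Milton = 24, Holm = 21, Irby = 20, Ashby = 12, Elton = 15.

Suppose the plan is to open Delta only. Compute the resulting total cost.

Total cost: 940

Each office is assigned to its cheapest site among the open ones.
{Delta}: Vance→Delta 15·9=135, Farrow→Delta 6·21=126, Milton→Delta 10·24=240, Holm→Delta 3·21=63, Irby→Delta 2·20=40, Ashby→Delta 8·12=96, Elton→Delta 15·15=225. Service 925; fixed 15; total 940.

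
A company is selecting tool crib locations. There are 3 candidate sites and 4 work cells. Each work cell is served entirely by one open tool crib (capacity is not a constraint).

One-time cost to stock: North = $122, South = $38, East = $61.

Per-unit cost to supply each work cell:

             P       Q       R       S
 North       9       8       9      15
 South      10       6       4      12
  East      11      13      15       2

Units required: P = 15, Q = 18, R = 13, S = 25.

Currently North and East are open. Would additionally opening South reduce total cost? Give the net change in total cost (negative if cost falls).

Yes — net change −63 (cost falls by 63).

Current service cost with {North, East}: 446.
Adding South: each work cell re-picks its cheapest; new service cost 345, saving 101.
Extra fixed cost: 38. Net change = 38 − 101 = -63.
(Totals: 629 → 566.)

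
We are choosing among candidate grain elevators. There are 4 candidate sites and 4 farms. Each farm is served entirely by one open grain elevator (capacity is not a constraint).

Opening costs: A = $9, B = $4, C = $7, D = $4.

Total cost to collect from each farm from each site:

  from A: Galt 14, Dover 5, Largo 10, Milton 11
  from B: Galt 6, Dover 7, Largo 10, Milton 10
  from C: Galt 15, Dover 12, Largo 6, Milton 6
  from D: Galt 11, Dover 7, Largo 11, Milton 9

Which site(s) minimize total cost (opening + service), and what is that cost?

Open B and C; minimum total cost 36.

For any fixed open set, each farm goes to its cheapest open site; total = fixed + service.
{B, C}: Galt→B 6, Dover→B 7, Largo→C 6, Milton→C 6. Service 25; fixed 11; total 36.
{B}: Galt→B 6, Dover→B 7, Largo→B 10, Milton→B 10. Service 33; fixed 4; total 37.
{B, C, D}: service 25 + fixed 15 = 40
{A, B, C, D}: Galt→B 6, Dover→A 5, Largo→C 6, Milton→C 6. Service 23; fixed 24; total 47.
No other subset beats 36.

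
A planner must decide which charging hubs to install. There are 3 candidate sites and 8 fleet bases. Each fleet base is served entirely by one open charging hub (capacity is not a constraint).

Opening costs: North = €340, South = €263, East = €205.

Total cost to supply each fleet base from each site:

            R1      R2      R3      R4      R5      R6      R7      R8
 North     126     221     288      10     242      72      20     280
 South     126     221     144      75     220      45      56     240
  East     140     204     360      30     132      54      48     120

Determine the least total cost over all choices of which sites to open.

For any fixed open set, each fleet base goes to its cheapest open site; total = fixed + service.
{East}: R1→East 140, R2→East 204, R3→East 360, R4→East 30, R5→East 132, R6→East 54, R7→East 48, R8→East 120. Service 1088; fixed 205; total 1293.
{South, East}: service 849 + fixed 468 = 1317
{South}: service 1127 + fixed 263 = 1390
{North, South, East}: service 801 + fixed 808 = 1609
No other subset beats 1293.

Minimum total cost: 1293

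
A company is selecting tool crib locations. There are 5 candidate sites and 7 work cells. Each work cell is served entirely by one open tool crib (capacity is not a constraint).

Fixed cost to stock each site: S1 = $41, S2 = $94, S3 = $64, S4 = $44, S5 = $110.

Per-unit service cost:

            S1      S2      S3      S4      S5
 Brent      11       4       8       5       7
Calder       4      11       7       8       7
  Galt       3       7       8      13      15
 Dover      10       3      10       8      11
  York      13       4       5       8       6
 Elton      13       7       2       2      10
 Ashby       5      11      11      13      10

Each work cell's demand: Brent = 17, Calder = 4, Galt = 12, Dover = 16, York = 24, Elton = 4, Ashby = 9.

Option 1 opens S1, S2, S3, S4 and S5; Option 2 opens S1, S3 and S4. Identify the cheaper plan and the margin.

Option 1: {S1, S2, S3, S4, S5}: Brent→S2 4·17=68, Calder→S1 4·4=16, Galt→S1 3·12=36, Dover→S2 3·16=48, York→S2 4·24=96, Elton→S3 2·4=8, Ashby→S1 5·9=45. Service 317; fixed 353; total 670.
Option 2: {S1, S3, S4}: Brent→S4 5·17=85, Calder→S1 4·4=16, Galt→S1 3·12=36, Dover→S4 8·16=128, York→S3 5·24=120, Elton→S3 2·4=8, Ashby→S1 5·9=45. Service 438; fixed 149; total 587.
Difference: |670 − 587| = 83.

Option 2 is cheaper by 83.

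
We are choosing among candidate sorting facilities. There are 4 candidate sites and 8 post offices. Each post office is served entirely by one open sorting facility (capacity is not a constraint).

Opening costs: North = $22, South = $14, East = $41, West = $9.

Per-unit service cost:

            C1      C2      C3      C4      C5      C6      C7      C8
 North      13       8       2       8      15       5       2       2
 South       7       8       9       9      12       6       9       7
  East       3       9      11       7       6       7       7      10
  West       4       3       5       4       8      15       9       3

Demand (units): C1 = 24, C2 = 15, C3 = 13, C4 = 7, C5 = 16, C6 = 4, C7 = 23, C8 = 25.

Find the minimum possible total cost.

Minimum total cost: 455

For any fixed open set, each post office goes to its cheapest open site; total = fixed + service.
{North, East, West}: C1→East 3·24=72, C2→West 3·15=45, C3→North 2·13=26, C4→West 4·7=28, C5→East 6·16=96, C6→North 5·4=20, C7→North 2·23=46, C8→North 2·25=50. Service 383; fixed 72; total 455.
{North, South, East, West}: C1→East 3·24=72, C2→West 3·15=45, C3→North 2·13=26, C4→West 4·7=28, C5→East 6·16=96, C6→North 5·4=20, C7→North 2·23=46, C8→North 2·25=50. Service 383; fixed 86; total 469.
{North, West}: service 439 + fixed 31 = 470
{West}: service 704 + fixed 9 = 713
No other subset beats 455.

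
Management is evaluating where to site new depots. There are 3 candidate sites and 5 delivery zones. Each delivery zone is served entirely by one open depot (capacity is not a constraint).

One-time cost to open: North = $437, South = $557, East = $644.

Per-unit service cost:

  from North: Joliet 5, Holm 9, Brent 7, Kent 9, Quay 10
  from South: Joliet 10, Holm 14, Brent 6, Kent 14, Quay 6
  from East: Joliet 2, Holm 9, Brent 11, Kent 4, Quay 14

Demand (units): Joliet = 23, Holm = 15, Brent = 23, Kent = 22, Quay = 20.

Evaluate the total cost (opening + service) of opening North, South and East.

Total cost: 2165

Each delivery zone is assigned to its cheapest site among the open ones.
{North, South, East}: Joliet→East 2·23=46, Holm→North 9·15=135, Brent→South 6·23=138, Kent→East 4·22=88, Quay→South 6·20=120. Service 527; fixed 1638; total 2165.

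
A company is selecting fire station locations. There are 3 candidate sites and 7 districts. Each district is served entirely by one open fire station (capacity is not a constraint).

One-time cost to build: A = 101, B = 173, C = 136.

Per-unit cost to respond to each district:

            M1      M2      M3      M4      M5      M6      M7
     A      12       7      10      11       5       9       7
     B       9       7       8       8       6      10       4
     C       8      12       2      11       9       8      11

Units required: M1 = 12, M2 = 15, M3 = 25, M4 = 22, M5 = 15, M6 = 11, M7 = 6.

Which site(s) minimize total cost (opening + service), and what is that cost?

For any fixed open set, each district goes to its cheapest open site; total = fixed + service.
{A, C}: M1→C 8·12=96, M2→A 7·15=105, M3→C 2·25=50, M4→A 11·22=242, M5→A 5·15=75, M6→C 8·11=88, M7→A 7·6=42. Service 698; fixed 237; total 935.
{B, C}: M1→C 8·12=96, M2→B 7·15=105, M3→C 2·25=50, M4→B 8·22=176, M5→B 6·15=90, M6→C 8·11=88, M7→B 4·6=24. Service 629; fixed 309; total 938.
{B}: M1→B 9·12=108, M2→B 7·15=105, M3→B 8·25=200, M4→B 8·22=176, M5→B 6·15=90, M6→B 10·11=110, M7→B 4·6=24. Service 813; fixed 173; total 986.
{A, B, C}: M1→C 8·12=96, M2→A 7·15=105, M3→C 2·25=50, M4→B 8·22=176, M5→A 5·15=75, M6→C 8·11=88, M7→B 4·6=24. Service 614; fixed 410; total 1024.
(All 7 nonempty subsets were checked; A and C is lowest.)

Open A and C; minimum total cost 935.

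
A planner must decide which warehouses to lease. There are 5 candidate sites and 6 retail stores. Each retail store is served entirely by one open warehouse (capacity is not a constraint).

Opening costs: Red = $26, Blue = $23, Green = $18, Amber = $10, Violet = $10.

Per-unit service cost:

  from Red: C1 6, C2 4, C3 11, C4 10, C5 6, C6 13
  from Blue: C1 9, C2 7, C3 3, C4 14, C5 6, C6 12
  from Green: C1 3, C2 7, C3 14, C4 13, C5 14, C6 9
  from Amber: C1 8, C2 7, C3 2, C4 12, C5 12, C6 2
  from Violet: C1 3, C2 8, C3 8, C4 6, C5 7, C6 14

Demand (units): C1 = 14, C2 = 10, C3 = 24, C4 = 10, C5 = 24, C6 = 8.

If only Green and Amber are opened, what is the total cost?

Total cost: 612

Each retail store is assigned to its cheapest site among the open ones.
{Green, Amber}: C1→Green 3·14=42, C2→Green 7·10=70, C3→Amber 2·24=48, C4→Amber 12·10=120, C5→Amber 12·24=288, C6→Amber 2·8=16. Service 584; fixed 28; total 612.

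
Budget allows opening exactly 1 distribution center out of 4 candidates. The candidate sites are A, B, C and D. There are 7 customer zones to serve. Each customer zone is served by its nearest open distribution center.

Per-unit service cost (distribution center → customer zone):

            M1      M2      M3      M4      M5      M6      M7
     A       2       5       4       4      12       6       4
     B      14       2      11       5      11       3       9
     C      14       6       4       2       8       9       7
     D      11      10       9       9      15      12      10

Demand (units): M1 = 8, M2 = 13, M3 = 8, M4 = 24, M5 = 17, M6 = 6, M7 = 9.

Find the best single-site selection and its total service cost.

Choose A only; total service cost 485.

With exactly 1 open, each customer zone uses its cheapest among the chosen.
{A}: M1→A 2·8=16, M2→A 5·13=65, M3→A 4·8=32, M4→A 4·24=96, M5→A 12·17=204, M6→A 6·6=36, M7→A 4·9=36. Service cost 485.
{C}: service cost 523
{B}: service cost 632
Among all 4 size-1 choices, {A} is lowest.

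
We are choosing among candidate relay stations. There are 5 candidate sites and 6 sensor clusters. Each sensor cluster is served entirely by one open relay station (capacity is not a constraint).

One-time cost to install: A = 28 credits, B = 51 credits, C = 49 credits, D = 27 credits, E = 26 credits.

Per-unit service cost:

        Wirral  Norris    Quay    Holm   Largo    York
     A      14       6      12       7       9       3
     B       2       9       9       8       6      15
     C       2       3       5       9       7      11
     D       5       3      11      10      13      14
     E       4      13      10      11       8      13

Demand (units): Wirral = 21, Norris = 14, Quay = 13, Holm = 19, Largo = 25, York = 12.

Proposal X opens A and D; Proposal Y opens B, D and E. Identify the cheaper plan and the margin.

Proposal X is cheaper by 24.

Proposal X: {A, D}: Wirral→D 5·21=105, Norris→D 3·14=42, Quay→D 11·13=143, Holm→A 7·19=133, Largo→A 9·25=225, York→A 3·12=36. Service 684; fixed 55; total 739.
Proposal Y: {B, D, E}: Wirral→B 2·21=42, Norris→D 3·14=42, Quay→B 9·13=117, Holm→B 8·19=152, Largo→B 6·25=150, York→E 13·12=156. Service 659; fixed 104; total 763.
Difference: |739 − 763| = 24.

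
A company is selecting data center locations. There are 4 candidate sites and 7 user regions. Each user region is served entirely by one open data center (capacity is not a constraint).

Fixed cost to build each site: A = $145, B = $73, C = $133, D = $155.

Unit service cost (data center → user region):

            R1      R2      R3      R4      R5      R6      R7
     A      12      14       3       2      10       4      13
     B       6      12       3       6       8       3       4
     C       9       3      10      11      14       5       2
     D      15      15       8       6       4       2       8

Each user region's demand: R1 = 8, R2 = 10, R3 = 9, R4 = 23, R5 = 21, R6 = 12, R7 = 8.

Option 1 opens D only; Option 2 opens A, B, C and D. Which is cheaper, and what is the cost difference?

Option 1: {D}: R1→D 15·8=120, R2→D 15·10=150, R3→D 8·9=72, R4→D 6·23=138, R5→D 4·21=84, R6→D 2·12=24, R7→D 8·8=64. Service 652; fixed 155; total 807.
Option 2: {A, B, C, D}: R1→B 6·8=48, R2→C 3·10=30, R3→A 3·9=27, R4→A 2·23=46, R5→D 4·21=84, R6→D 2·12=24, R7→C 2·8=16. Service 275; fixed 506; total 781.
Difference: |807 − 781| = 26.

Option 2 is cheaper by 26.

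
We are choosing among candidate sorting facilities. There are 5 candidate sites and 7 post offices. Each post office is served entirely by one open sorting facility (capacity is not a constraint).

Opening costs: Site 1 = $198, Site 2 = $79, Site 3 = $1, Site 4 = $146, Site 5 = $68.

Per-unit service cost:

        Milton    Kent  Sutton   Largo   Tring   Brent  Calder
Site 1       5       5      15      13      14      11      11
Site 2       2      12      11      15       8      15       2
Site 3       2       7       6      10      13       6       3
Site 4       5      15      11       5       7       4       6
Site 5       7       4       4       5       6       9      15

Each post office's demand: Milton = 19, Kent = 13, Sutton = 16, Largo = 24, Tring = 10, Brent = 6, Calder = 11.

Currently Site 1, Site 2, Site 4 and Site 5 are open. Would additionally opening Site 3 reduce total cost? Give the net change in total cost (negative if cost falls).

Current service cost with {Site 1, Site 2, Site 4, Site 5}: 380.
Adding Site 3: each post office re-picks its cheapest; new service cost 380, saving 0.
Extra fixed cost: 1. Net change = 1 − 0 = 1.
(Totals: 871 → 872.)

No — net change +1 (cost rises by 1).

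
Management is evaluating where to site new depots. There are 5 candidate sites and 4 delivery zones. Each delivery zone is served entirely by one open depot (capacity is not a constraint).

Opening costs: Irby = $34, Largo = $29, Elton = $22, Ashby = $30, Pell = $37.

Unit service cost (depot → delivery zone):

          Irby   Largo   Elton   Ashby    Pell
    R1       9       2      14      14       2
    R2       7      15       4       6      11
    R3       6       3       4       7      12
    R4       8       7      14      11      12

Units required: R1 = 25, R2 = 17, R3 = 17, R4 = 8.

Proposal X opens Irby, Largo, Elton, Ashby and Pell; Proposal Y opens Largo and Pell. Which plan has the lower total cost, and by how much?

Proposal X: {Irby, Largo, Elton, Ashby, Pell}: R1→Largo 2·25=50, R2→Elton 4·17=68, R3→Largo 3·17=51, R4→Largo 7·8=56. Service 225; fixed 152; total 377.
Proposal Y: {Largo, Pell}: R1→Largo 2·25=50, R2→Pell 11·17=187, R3→Largo 3·17=51, R4→Largo 7·8=56. Service 344; fixed 66; total 410.
Difference: |377 − 410| = 33.

Proposal X is cheaper by 33.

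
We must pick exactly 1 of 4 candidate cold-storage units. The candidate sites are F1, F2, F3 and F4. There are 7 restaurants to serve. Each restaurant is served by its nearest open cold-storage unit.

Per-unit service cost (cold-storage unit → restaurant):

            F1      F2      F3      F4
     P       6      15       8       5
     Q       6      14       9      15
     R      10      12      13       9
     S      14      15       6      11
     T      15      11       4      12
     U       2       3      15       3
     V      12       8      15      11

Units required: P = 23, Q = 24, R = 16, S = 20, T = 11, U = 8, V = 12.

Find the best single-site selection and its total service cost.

With exactly 1 open, each restaurant uses its cheapest among the chosen.
{F1}: P→F1 6·23=138, Q→F1 6·24=144, R→F1 10·16=160, S→F1 14·20=280, T→F1 15·11=165, U→F1 2·8=16, V→F1 12·12=144. Service cost 1047.
{F3}: service cost 1072
{F4}: service cost 1127
Among all 4 size-1 choices, {F1} is lowest.

Choose F1 only; total service cost 1047.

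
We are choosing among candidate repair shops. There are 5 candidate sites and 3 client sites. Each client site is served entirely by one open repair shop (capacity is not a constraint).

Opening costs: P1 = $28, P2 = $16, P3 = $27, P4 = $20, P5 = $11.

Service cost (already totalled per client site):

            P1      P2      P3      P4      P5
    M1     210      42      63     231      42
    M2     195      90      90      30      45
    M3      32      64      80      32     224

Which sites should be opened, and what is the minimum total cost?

For any fixed open set, each client site goes to its cheapest open site; total = fixed + service.
{P4, P5}: M1→P5 42, M2→P4 30, M3→P4 32. Service 104; fixed 31; total 135.
{P2, P4}: service 104 + fixed 36 = 140
{P2, P4, P5}: service 104 + fixed 47 = 151
{P1, P2, P3, P4, P5}: service 104 + fixed 102 = 206
No other subset beats 135.

Open P4 and P5; minimum total cost 135.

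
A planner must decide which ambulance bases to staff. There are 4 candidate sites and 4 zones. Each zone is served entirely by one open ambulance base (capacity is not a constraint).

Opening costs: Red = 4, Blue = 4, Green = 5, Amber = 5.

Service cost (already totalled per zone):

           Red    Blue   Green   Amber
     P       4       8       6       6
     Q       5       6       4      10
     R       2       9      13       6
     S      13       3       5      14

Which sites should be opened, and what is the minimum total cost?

Open Red and Blue; minimum total cost 22.

For any fixed open set, each zone goes to its cheapest open site; total = fixed + service.
{Red, Blue}: P→Red 4, Q→Red 5, R→Red 2, S→Blue 3. Service 14; fixed 8; total 22.
{Red, Green}: P→Red 4, Q→Green 4, R→Red 2, S→Green 5. Service 15; fixed 9; total 24.
{Red, Blue, Green}: service 13 + fixed 13 = 26
{Red, Blue, Green, Amber}: service 13 + fixed 18 = 31
No other subset beats 22.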